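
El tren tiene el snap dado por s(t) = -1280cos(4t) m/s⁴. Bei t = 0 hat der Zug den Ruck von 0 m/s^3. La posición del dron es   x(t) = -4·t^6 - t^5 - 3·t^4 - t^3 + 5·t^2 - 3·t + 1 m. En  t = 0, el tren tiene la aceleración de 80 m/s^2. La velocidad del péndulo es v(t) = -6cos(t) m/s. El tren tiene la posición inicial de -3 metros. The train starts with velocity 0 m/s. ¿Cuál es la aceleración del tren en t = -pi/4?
Necesitamos integrar nuestra ecuación del snap s(t) = -1280·cos(4·t) 2 veces. La integral del snap, con j(0) = 0, da la sacudida: j(t) = -320·sin(4·t). Tomando ∫j(t)dt y aplicando a(0) = 80, encontramos a(t) = 80·cos(4·t). Tenemos la aceleración a(t) = 80·cos(4·t). Sustituyendo t = -pi/4: a(-pi/4) = -80.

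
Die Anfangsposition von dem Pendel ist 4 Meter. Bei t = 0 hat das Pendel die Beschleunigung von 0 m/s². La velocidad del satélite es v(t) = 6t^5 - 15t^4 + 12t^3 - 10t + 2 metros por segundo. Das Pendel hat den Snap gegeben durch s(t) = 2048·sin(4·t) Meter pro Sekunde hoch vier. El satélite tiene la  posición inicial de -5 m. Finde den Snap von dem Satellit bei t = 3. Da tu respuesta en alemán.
Um dies zu lösen, müssen wir 3 Ableitungen unserer Gleichung für die Geschwindigkeit v(t) = 6·t^5 - 15·t^4 + 12·t^3 - 10·t + 2 nehmen. Die Ableitung von der Geschwindigkeit ergibt die Beschleunigung: a(t) = 30·t^4 - 60·t^3 + 36·t^2 - 10. Die Ableitung von der Beschleunigung ergibt den Ruck: j(t) = 120·t^3 - 180·t^2 + 72·t. Durch Ableiten von dem Ruck erhalten wir den Snap: s(t) = 360·t^2 - 360·t + 72. Mit s(t) = 360·t^2 - 360·t + 72 und Einsetzen von t = 3, finden wir s = 2232.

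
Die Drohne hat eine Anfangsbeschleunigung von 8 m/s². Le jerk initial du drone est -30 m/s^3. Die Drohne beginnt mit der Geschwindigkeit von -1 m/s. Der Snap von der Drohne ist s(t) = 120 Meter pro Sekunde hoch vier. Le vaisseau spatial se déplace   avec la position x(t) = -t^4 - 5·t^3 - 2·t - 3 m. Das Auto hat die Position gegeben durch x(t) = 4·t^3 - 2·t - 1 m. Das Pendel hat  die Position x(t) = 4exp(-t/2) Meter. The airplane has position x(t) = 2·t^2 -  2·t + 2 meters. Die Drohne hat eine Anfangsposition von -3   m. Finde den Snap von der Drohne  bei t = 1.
Mit s(t) = 120 und Einsetzen von t = 1, finden wir s = 120.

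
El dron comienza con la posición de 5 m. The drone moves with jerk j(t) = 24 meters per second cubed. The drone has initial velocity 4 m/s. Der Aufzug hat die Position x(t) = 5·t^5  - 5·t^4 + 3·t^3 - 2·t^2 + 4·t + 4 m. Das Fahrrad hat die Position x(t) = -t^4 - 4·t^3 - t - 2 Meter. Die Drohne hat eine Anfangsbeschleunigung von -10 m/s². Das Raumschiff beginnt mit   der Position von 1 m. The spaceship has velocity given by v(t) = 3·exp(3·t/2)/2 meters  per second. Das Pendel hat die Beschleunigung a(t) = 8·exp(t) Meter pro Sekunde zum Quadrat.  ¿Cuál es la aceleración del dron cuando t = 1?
Necesitamos integrar nuestra ecuación de la sacudida j(t) = 24 1 vez. Tomando ∫j(t)dt y aplicando a(0) = -10, encontramos a(t) = 24·t - 10. Usando a(t) = 24·t - 10 y sustituyendo t = 1, encontramos a = 14.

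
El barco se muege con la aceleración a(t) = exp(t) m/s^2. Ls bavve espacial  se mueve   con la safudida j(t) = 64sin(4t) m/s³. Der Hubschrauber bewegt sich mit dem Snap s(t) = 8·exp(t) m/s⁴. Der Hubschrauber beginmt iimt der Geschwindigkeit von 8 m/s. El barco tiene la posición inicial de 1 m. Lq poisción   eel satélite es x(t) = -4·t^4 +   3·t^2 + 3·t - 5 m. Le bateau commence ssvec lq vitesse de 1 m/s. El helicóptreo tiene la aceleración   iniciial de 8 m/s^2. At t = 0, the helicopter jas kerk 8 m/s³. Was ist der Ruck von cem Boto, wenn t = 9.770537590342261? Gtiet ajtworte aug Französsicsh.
Nous devons dériver notre équation de l'accélération a(t) = exp(t) 1 fois. En prenant d/dt de a(t), nous trouvons j(t) = exp(t). De l'équation du jerk j(t) = exp(t), nous substituons t = 9.770537590342261 pour obtenir j = 17510.1779911466.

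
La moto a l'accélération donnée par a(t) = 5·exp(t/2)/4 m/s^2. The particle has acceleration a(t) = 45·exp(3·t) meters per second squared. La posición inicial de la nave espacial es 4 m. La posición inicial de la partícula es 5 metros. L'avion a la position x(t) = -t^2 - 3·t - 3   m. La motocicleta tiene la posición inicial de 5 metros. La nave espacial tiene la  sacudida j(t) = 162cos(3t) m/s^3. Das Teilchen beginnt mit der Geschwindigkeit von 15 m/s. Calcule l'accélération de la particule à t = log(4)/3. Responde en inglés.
From the given acceleration equation a(t) = 45·exp(3·t), we substitute t = log(4)/3 to get a = 180.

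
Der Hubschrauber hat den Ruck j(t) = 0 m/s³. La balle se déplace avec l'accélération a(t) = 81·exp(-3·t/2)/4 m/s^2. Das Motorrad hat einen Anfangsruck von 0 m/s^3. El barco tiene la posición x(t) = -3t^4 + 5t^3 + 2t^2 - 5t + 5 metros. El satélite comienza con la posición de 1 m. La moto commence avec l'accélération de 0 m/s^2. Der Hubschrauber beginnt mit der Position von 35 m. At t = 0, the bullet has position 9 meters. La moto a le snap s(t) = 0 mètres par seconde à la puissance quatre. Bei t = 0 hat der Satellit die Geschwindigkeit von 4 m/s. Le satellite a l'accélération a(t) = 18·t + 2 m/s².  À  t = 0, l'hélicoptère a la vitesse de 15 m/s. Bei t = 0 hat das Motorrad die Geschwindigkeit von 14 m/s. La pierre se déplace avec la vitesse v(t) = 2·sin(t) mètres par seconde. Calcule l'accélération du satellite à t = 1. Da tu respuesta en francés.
En utilisant a(t) = 18·t + 2 et en substituant t = 1, nous trouvons a = 20.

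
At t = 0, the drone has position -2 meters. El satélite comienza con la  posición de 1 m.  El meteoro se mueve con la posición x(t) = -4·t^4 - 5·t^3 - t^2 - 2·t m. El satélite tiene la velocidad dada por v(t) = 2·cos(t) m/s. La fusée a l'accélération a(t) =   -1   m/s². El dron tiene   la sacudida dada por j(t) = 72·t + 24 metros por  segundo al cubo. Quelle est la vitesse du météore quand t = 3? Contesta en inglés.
Starting from position x(t) = -4·t^4 - 5·t^3 - t^2 - 2·t, we take 1 derivative. The derivative of position gives velocity: v(t) = -16·t^3 - 15·t^2 - 2·t - 2. Using v(t) = -16·t^3 - 15·t^2 - 2·t - 2 and substituting t = 3, we find v = -575.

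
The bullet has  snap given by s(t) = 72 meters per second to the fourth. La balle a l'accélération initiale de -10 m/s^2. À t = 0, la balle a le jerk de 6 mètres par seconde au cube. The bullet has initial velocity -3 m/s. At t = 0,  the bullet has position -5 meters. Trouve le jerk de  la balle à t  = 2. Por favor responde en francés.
Nous devons intégrer notre équation du snap s(t) = 72 1 fois. La primitive du snap est le jerk. En utilisant j(0) = 6, nous obtenons j(t) = 72·t + 6. Nous avons le jerk j(t) = 72·t + 6. En substituant t = 2: j(2) = 150.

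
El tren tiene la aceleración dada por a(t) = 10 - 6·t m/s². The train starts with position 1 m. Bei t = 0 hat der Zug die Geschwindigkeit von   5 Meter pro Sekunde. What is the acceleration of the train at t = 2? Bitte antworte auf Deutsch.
Aus der Gleichung für die Beschleunigung a(t) = 10 - 6·t, setzen wir t = 2 ein und erhalten a = -2.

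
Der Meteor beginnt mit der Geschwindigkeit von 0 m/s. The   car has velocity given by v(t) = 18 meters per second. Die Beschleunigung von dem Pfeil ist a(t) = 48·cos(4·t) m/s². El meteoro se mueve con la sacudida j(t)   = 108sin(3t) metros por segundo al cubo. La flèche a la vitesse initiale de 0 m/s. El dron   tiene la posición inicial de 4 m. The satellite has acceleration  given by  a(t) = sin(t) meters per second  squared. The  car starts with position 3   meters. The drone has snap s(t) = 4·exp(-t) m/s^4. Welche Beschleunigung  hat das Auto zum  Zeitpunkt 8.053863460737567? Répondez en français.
Pour résoudre ceci, nous devons prendre 1 dérivée de notre équation de la vitesse v(t) = 18. En prenant d/dt de v(t), nous trouvons a(t) = 0. De l'équation de l'accélération a(t) = 0, nous substituons t = 8.053863460737567 pour obtenir a = 0.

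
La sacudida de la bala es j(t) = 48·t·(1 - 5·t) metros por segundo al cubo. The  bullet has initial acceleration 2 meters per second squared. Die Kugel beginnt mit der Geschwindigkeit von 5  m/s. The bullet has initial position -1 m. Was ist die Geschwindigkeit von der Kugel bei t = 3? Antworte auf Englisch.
To find the answer, we compute 2 integrals of j(t) = 48·t·(1 - 5·t). Taking ∫j(t)dt and applying a(0) = 2, we find a(t) = -80·t^3 + 24·t^2 + 2. The antiderivative of acceleration, with v(0) = 5, gives velocity: v(t) = -20·t^4 + 8·t^3 + 2·t + 5. We have velocity v(t) = -20·t^4 + 8·t^3 + 2·t + 5. Substituting t = 3: v(3) = -1393.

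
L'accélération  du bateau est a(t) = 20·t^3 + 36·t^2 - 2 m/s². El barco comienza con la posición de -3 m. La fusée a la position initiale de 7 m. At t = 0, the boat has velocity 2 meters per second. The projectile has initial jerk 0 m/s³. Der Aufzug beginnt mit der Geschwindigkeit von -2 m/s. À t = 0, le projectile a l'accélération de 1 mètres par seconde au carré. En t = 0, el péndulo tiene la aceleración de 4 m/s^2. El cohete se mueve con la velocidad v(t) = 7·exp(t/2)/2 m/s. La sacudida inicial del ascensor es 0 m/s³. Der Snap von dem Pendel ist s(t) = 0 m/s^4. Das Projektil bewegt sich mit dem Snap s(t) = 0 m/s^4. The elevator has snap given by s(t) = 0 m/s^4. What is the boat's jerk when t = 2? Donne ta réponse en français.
Nous devons dériver notre équation de l'accélération a(t) = 20·t^3 + 36·t^2 - 2 1 fois. En prenant d/dt de a(t), nous trouvons j(t) = 60·t^2 + 72·t. De l'équation du jerk j(t) = 60·t^2 + 72·t, nous substituons t = 2 pour obtenir j = 384.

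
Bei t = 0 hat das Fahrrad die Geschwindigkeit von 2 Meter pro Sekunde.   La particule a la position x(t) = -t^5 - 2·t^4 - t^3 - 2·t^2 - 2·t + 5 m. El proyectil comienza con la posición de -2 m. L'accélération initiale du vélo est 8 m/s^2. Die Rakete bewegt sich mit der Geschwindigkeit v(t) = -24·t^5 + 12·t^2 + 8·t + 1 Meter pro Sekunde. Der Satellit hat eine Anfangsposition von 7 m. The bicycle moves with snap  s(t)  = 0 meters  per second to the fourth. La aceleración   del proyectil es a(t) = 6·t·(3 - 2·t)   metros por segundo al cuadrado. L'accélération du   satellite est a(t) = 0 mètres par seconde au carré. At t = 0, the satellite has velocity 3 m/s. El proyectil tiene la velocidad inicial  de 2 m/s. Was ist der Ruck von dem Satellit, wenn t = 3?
Ausgehend von der Beschleunigung a(t) = 0, nehmen wir 1 Ableitung. Durch Ableiten von der Beschleunigung erhalten wir den Ruck: j(t) = 0. Aus der Gleichung für den Ruck j(t) = 0, setzen wir t = 3 ein und erhalten j = 0.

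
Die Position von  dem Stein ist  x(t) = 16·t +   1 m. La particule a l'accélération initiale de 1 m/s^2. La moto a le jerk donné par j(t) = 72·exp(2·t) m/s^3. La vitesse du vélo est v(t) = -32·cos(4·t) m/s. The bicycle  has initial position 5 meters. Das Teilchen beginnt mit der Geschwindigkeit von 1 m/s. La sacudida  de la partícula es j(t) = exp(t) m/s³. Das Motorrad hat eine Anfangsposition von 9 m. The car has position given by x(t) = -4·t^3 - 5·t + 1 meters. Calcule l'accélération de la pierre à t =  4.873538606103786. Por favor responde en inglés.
To solve this, we need to take 2 derivatives of our position equation x(t) = 16·t + 1. Taking d/dt of x(t), we find v(t) = 16. Differentiating velocity, we get acceleration: a(t) = 0. From the given acceleration equation a(t) = 0, we substitute t = 4.873538606103786 to get a = 0.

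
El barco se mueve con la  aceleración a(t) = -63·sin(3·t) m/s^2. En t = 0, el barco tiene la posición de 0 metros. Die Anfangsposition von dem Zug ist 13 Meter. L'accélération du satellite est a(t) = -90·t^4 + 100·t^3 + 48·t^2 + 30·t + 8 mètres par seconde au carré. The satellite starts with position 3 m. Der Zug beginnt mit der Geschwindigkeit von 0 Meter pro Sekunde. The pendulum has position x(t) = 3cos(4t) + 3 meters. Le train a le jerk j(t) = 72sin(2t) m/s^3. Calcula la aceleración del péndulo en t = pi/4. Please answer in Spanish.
Para resolver esto, necesitamos tomar 2 derivadas de nuestra ecuación de la posición x(t) = 3·cos(4·t) + 3. La derivada de la posición da la velocidad: v(t) = -12·sin(4·t). Derivando la velocidad, obtenemos la aceleración: a(t) = -48·cos(4·t). Tenemos la aceleración a(t) = -48·cos(4·t). Sustituyendo t = pi/4: a(pi/4) = 48.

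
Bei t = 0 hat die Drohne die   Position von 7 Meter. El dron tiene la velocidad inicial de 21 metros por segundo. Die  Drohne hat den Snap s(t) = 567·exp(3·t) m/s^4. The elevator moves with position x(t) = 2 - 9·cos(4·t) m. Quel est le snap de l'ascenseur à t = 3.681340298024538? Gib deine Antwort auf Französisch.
Nous devons dériver notre équation de la position x(t) = 2 - 9·cos(4·t) 4 fois. En dérivant la position, nous obtenons la vitesse: v(t) = 36·sin(4·t). La dérivée de la vitesse donne l'accélération: a(t) = 144·cos(4·t). La dérivée de l'accélération donne le jerk: j(t) = -576·sin(4·t). La dérivée du jerk donne le snap: s(t) = -2304·cos(4·t). En utilisant s(t) = -2304·cos(4·t) et en substituant t = 3.681340298024538, nous trouvons s = 1278.39662509874.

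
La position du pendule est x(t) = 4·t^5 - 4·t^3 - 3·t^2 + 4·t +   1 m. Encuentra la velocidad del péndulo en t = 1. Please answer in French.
Pour résoudre ceci, nous devons prendre 1 dérivée de notre équation de la position x(t) = 4·t^5 - 4·t^3 - 3·t^2 + 4·t + 1. En prenant d/dt de x(t), nous trouvons v(t) = 20·t^4 - 12·t^2 - 6·t + 4. En utilisant v(t) = 20·t^4 - 12·t^2 - 6·t + 4 et en substituant t = 1, nous trouvons v = 6.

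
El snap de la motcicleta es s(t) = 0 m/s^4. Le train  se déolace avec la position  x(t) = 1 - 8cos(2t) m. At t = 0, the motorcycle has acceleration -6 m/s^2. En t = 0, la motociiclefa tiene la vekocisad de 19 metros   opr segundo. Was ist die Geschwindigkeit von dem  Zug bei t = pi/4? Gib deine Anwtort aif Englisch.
To solve this, we need to take 1 derivative of our position equation x(t) = 1 - 8·cos(2·t). Taking d/dt of x(t), we find v(t) = 16·sin(2·t). Using v(t) = 16·sin(2·t) and substituting t = pi/4, we find v = 16.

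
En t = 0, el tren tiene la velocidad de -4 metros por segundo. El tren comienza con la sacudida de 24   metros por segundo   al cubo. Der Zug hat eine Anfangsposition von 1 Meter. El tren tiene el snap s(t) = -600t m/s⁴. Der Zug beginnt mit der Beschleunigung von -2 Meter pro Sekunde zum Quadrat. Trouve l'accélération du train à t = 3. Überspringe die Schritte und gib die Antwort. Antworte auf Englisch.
The answer is -2630.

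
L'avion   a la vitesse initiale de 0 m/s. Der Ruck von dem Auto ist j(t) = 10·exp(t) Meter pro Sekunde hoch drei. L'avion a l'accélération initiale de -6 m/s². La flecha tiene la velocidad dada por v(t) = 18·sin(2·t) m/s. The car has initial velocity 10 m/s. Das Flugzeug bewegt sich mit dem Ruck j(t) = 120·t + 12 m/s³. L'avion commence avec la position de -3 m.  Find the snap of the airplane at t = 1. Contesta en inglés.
To solve this, we need to take 1 derivative of our jerk equation j(t) = 120·t + 12. Differentiating jerk, we get snap: s(t) = 120. From the given snap equation s(t) = 120, we substitute t = 1 to get s = 120.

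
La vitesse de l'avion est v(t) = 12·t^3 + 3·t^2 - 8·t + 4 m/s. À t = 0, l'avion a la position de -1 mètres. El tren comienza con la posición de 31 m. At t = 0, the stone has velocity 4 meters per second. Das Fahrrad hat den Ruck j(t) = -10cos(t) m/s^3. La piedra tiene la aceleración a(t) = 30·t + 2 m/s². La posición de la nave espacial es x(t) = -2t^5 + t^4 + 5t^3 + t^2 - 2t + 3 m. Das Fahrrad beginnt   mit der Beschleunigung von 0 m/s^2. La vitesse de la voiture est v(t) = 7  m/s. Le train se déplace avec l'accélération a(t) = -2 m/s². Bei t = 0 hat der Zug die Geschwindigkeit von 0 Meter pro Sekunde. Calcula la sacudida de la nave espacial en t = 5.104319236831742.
Debemos derivar nuestra ecuación de la posición x(t) = -2·t^5 + t^4 + 5·t^3 + t^2 - 2·t + 3 3 veces. Tomando d/dt de x(t), encontramos v(t) = -10·t^4 + 4·t^3 + 15·t^2 + 2·t - 2. Derivando la velocidad, obtenemos la aceleración: a(t) = -40·t^3 + 12·t^2 + 30·t + 2. Derivando la aceleración, obtenemos la sacudida: j(t) = -120·t^2 + 24·t + 30. Usando j(t) = -120·t^2 + 24·t + 30 y sustituyendo t = 5.104319236831742, encontramos j = -2973.98532289491.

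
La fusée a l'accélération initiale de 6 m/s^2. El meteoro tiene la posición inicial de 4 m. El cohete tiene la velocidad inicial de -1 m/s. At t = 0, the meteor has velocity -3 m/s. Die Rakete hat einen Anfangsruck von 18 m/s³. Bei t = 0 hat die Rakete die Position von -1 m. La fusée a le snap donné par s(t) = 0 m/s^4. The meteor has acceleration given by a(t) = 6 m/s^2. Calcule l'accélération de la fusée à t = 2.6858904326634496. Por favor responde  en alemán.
Wir müssen unsere Gleichung für den Snap s(t) = 0 2-mal integrieren. Das Integral von dem Snap ist der Ruck. Mit j(0) = 18 erhalten wir j(t) = 18. Die Stammfunktion von dem Ruck, mit a(0) = 6, ergibt die Beschleunigung: a(t) = 18·t + 6. Aus der Gleichung für die Beschleunigung a(t) = 18·t + 6, setzen wir t = 2.6858904326634496 ein und erhalten a = 54.3460277879421.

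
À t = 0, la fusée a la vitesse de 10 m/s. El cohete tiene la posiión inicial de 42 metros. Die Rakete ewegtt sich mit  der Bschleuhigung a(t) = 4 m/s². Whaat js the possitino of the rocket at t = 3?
To solve this, we need to take 2 antiderivatives of our acceleration equation a(t) = 4. Integrating acceleration and using the initial condition v(0) = 10, we get v(t) = 4·t + 10. The integral of velocity is position. Using x(0) = 42, we get x(t) = 2·t^2 + 10·t + 42. We have position x(t) = 2·t^2 + 10·t + 42. Substituting t = 3: x(3) = 90.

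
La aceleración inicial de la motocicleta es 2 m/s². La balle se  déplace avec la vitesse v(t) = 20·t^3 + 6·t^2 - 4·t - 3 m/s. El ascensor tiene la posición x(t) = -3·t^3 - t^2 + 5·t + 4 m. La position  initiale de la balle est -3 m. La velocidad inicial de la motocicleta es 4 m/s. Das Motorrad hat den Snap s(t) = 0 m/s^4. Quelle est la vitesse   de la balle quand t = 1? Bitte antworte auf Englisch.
We have velocity v(t) = 20·t^3 + 6·t^2 - 4·t - 3. Substituting t = 1: v(1) = 19.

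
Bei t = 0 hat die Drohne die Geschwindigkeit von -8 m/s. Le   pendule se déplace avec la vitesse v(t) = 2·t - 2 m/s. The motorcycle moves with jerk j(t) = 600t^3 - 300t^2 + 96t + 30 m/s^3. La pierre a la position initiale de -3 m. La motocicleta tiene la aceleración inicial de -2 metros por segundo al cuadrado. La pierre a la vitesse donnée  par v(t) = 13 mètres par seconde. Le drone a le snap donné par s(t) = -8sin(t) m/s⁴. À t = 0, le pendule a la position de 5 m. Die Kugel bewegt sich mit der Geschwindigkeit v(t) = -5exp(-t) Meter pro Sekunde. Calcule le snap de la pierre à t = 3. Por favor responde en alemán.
Um dies zu lösen, müssen wir 3 Ableitungen unserer Gleichung für die Geschwindigkeit v(t) = 13 nehmen. Mit d/dt von v(t) finden wir a(t) = 0. Mit d/dt von a(t) finden wir j(t) = 0. Mit d/dt von j(t) finden wir s(t) = 0. Aus der Gleichung für den Snap s(t) = 0, setzen wir t = 3 ein und erhalten s = 0.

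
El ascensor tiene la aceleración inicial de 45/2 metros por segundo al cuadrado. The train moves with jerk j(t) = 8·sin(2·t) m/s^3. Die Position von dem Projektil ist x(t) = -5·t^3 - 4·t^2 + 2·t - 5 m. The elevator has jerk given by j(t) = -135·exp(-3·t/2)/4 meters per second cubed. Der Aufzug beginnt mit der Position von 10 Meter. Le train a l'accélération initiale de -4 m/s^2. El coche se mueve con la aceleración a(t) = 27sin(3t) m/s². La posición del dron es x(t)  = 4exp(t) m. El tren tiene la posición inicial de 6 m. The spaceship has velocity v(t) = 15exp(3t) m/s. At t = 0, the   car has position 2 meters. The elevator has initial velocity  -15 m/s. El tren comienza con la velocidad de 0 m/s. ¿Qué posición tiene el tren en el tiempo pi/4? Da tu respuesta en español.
Necesitamos integrar nuestra ecuación de la sacudida j(t) = 8·sin(2·t) 3 veces. Tomando ∫j(t)dt y aplicando a(0) = -4, encontramos a(t) = -4·cos(2·t). Integrando la aceleración y usando la condición inicial v(0) = 0, obtenemos v(t) = -2·sin(2·t). La integral de la velocidad es la posición. Usando x(0) = 6, obtenemos x(t) = cos(2·t) + 5. Usando x(t) = cos(2·t) + 5 y sustituyendo t = pi/4, encontramos x = 5.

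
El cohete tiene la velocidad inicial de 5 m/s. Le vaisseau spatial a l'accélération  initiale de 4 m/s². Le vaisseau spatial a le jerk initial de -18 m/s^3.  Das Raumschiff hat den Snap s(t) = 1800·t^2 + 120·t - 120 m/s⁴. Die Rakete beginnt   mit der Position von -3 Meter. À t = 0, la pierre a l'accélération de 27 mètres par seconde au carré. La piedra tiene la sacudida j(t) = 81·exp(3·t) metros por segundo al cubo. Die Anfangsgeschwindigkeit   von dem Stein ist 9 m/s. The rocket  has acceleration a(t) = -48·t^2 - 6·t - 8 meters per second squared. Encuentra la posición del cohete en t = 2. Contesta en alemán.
Ausgehend von der Beschleunigung a(t) = -48·t^2 - 6·t - 8, nehmen wir 2 Integrale. Das Integral von der Beschleunigung ist die Geschwindigkeit. Mit v(0) = 5 erhalten wir v(t) = -16·t^3 - 3·t^2 - 8·t + 5. Das Integral von der Geschwindigkeit, mit x(0) = -3, ergibt die Position: x(t) = -4·t^4 - t^3 - 4·t^2 + 5·t - 3. Aus der Gleichung für die Position x(t) = -4·t^4 - t^3 - 4·t^2 + 5·t - 3, setzen wir t = 2 ein und erhalten x = -81.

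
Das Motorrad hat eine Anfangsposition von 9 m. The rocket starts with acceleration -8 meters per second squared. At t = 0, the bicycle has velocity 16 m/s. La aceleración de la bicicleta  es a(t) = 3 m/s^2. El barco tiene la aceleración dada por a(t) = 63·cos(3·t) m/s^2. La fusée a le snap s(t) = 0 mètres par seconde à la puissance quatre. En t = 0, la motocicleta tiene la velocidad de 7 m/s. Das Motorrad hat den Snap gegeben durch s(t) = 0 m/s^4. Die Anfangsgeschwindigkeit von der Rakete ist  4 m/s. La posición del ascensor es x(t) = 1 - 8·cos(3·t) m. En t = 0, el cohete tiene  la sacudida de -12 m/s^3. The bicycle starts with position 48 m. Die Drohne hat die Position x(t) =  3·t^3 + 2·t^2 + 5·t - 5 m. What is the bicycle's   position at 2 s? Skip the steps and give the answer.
x(2) = 86.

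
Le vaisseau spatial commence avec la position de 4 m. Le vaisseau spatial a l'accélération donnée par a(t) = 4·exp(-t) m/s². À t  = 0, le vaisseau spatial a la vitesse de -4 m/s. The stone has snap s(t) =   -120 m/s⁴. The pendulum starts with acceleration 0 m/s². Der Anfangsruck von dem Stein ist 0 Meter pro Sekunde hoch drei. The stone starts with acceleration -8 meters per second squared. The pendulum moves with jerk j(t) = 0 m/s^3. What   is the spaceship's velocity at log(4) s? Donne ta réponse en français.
Nous devons intégrer notre équation de l'accélération a(t) = 4·exp(-t) 1 fois. La primitive de l'accélération est la vitesse. En utilisant v(0) = -4, nous obtenons v(t) = -4·exp(-t). En utilisant v(t) = -4·exp(-t) et en substituant t = log(4), nous trouvons v = -1.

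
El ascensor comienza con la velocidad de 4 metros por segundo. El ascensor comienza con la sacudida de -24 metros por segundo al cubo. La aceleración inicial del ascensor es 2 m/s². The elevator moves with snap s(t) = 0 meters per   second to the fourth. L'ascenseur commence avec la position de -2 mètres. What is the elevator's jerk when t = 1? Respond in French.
Nous devons intégrer notre équation du snap s(t) = 0 1 fois. La primitive du snap, avec j(0) = -24, donne le jerk: j(t) = -24. Nous avons le jerk j(t) = -24. En substituant t = 1: j(1) = -24.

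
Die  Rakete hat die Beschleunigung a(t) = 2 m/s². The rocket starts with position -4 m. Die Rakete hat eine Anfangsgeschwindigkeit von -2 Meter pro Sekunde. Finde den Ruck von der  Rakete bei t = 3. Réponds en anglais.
To solve this, we need to take 1 derivative of our acceleration equation a(t) = 2. The derivative of acceleration gives jerk: j(t) = 0. We have jerk j(t) = 0. Substituting t = 3: j(3) = 0.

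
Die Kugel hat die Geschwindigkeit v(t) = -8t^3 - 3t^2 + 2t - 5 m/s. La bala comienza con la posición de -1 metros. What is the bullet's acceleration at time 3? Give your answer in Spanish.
Partiendo de la velocidad v(t) = -8·t^3 - 3·t^2 + 2·t - 5, tomamos 1 derivada. La derivada de la velocidad da la aceleración: a(t) = -24·t^2 - 6·t + 2. Tenemos la aceleración a(t) = -24·t^2 - 6·t + 2. Sustituyendo t = 3: a(3) = -232.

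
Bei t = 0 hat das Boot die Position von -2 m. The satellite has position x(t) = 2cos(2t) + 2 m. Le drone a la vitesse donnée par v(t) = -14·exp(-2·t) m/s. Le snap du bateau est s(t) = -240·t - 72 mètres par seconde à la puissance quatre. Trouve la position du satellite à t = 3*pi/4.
De l'équation de la position x(t) = 2·cos(2·t) + 2, nous substituons t = 3*pi/4 pour obtenir x = 2.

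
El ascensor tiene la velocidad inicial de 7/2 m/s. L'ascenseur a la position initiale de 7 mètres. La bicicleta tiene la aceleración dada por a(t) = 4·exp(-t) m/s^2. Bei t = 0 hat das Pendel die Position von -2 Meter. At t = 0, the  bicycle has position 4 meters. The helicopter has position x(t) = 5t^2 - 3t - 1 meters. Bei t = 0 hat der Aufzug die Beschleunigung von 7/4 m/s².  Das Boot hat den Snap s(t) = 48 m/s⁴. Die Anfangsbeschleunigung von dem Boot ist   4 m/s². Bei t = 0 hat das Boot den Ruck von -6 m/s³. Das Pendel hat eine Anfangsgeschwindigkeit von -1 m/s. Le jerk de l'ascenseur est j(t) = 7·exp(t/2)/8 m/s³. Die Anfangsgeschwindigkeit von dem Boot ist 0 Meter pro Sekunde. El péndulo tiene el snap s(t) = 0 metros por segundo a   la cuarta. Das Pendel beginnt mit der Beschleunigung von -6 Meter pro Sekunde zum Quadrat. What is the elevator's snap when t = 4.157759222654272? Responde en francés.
En partant du jerk j(t) = 7·exp(t/2)/8, nous prenons 1 dérivée. En dérivant le jerk, nous obtenons le snap: s(t) = 7·exp(t/2)/16. En utilisant s(t) = 7·exp(t/2)/16 et en substituant t = 4.157759222654272, nous trouvons s = 3.49803379625207.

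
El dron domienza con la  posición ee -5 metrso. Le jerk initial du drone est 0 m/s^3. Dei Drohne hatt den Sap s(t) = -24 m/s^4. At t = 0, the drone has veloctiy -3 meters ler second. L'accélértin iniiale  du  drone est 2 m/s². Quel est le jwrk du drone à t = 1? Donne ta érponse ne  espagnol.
Debemos encontrar la integral de nuestra ecuación del snap s(t) = -24 1 vez. La integral del snap, con j(0) = 0, da la sacudida: j(t) = -24·t. De la ecuación de la sacudida j(t) = -24·t, sustituimos t = 1 para obtener j = -24.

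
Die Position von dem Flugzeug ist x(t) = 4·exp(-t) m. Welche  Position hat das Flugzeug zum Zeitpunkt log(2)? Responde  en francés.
Nous avons la position x(t) = 4·exp(-t). En substituant t = log(2): x(log(2)) = 2.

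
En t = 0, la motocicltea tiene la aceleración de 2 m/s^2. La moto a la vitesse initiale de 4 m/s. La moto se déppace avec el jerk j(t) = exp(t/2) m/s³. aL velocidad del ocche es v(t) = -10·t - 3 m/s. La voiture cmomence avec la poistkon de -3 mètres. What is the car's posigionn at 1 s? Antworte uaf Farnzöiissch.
Pour résoudre ceci, nous devons prendre 1 intégrale de notre équation de la vitesse v(t) = -10·t - 3. En prenant ∫v(t)dt et en appliquant x(0) = -3, nous trouvons x(t) = -5·t^2 - 3·t - 3. En utilisant x(t) = -5·t^2 - 3·t - 3 et en substituant t = 1, nous trouvons x = -11.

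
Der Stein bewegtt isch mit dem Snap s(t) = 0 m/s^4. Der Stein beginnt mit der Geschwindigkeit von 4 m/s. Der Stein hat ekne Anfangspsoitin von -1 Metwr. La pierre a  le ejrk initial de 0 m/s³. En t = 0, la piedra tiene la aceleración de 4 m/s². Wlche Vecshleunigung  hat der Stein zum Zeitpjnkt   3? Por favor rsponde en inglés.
Starting from snap s(t) = 0, we take 2 integrals. The integral of snap is jerk. Using j(0) = 0, we get j(t) = 0. Taking ∫j(t)dt and applying a(0) = 4, we find a(t) = 4. We have acceleration a(t) = 4. Substituting t = 3: a(3) = 4.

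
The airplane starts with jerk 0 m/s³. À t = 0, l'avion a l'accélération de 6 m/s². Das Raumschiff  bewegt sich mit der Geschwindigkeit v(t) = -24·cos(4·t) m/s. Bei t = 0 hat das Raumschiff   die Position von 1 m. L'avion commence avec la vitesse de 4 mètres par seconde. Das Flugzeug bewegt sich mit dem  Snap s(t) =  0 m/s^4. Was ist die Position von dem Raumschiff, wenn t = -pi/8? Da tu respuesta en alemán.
Wir müssen das Integral unserer Gleichung für die Geschwindigkeit v(t) = -24·cos(4·t) 1-mal finden. Durch Integration von der Geschwindigkeit und Verwendung der Anfangsbedingung x(0) = 1, erhalten wir x(t) = 1 - 6·sin(4·t). Wir haben die Position x(t) = 1 - 6·sin(4·t). Durch Einsetzen von t = -pi/8: x(-pi/8) = 7.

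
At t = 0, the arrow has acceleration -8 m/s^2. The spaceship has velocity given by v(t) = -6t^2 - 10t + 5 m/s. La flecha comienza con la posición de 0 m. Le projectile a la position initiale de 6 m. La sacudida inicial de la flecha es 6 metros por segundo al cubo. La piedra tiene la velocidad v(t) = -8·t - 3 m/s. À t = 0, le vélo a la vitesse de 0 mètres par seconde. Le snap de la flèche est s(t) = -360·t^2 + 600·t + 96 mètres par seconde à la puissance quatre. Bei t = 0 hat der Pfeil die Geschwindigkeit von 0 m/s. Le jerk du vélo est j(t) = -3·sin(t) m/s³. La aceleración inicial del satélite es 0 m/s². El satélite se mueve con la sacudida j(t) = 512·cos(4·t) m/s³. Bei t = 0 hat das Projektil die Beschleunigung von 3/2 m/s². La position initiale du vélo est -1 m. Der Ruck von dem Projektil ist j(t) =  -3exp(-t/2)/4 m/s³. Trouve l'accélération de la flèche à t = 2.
En partant du snap s(t) = -360·t^2 + 600·t + 96, nous prenons 2 intégrales. En intégrant le snap et en utilisant la condition initiale j(0) = 6, nous obtenons j(t) = -120·t^3 + 300·t^2 + 96·t + 6. En prenant ∫j(t)dt et en appliquant a(0) = -8, nous trouvons a(t) = -30·t^4 + 100·t^3 + 48·t^2 + 6·t - 8. Nous avons l'accélération a(t) = -30·t^4 + 100·t^3 + 48·t^2 + 6·t - 8. En substituant t = 2: a(2) = 516.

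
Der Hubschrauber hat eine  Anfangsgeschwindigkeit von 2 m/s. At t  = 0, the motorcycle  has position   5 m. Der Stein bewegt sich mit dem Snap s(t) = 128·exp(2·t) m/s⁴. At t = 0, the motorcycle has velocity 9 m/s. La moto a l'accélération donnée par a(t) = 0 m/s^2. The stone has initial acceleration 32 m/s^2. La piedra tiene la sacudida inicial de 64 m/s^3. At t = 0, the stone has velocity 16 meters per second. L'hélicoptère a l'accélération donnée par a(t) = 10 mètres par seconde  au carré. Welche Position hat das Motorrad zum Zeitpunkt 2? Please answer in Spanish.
Para resolver esto, necesitamos tomar 2 integrales de nuestra ecuación de la aceleración a(t) = 0. La integral de la aceleración, con v(0) = 9, da la velocidad: v(t) = 9. La integral de la velocidad, con x(0) = 5, da la posición: x(t) = 9·t + 5. De la ecuación de la posición x(t) = 9·t + 5, sustituimos t = 2 para obtener x = 23.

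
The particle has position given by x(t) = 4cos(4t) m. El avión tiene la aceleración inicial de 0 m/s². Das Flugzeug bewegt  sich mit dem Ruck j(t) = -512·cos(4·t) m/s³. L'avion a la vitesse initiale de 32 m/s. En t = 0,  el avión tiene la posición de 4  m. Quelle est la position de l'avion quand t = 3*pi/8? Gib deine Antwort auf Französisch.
Nous devons intégrer notre équation du jerk j(t) = -512·cos(4·t) 3 fois. L'intégrale du jerk est l'accélération. En utilisant a(0) = 0, nous obtenons a(t) = -128·sin(4·t). L'intégrale de l'accélération, avec v(0) = 32, donne la vitesse: v(t) = 32·cos(4·t). L'intégrale de la vitesse, avec x(0) = 4, donne la position: x(t) = 8·sin(4·t) + 4. De l'équation de la position x(t) = 8·sin(4·t) + 4, nous substituons t = 3*pi/8 pour obtenir x = -4.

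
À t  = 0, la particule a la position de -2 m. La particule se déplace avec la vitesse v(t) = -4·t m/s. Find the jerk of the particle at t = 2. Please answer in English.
Starting from velocity v(t) = -4·t, we take 2 derivatives. Taking d/dt of v(t), we find a(t) = -4. The derivative of acceleration gives jerk: j(t) = 0. Using j(t) = 0 and substituting t = 2, we find j = 0.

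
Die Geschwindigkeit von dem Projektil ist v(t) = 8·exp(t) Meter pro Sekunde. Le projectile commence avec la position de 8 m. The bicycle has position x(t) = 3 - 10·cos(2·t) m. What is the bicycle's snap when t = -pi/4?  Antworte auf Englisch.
Starting from position x(t) = 3 - 10·cos(2·t), we take 4 derivatives. Taking d/dt of x(t), we find v(t) = 20·sin(2·t). The derivative of velocity gives acceleration: a(t) = 40·cos(2·t). Taking d/dt of a(t), we find j(t) = -80·sin(2·t). Differentiating jerk, we get snap: s(t) = -160·cos(2·t). From the given snap equation s(t) = -160·cos(2·t), we substitute t = -pi/4 to get s = 0.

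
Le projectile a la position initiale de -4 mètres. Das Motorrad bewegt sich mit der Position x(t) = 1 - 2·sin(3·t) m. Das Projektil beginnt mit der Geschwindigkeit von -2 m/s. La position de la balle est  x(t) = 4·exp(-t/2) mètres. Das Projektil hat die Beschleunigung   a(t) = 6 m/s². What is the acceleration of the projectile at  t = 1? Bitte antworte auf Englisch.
We have acceleration a(t) = 6. Substituting t = 1: a(1) = 6.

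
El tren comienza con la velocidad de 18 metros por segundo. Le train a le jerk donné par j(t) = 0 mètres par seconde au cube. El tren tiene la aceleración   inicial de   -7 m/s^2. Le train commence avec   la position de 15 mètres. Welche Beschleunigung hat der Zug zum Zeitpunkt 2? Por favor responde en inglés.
We need to integrate our jerk equation j(t) = 0 1 time. Finding the antiderivative of j(t) and using a(0) = -7: a(t) = -7. We have acceleration a(t) = -7. Substituting t = 2: a(2) = -7.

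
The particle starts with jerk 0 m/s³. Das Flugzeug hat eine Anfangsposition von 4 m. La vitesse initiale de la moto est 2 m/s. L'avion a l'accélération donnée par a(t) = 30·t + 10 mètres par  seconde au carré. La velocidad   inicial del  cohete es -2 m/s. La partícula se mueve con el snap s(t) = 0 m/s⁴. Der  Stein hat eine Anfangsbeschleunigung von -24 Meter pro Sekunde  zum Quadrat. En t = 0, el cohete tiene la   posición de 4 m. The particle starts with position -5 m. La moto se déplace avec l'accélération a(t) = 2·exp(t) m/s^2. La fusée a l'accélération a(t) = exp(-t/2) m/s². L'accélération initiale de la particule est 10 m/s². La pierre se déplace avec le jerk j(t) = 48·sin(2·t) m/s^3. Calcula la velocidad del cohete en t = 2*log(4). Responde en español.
Necesitamos integrar nuestra ecuación de la aceleración a(t) = exp(-t/2) 1 vez. Tomando ∫a(t)dt y aplicando v(0) = -2, encontramos v(t) = -2·exp(-t/2). Usando v(t) = -2·exp(-t/2) y sustituyendo t = 2*log(4), encontramos v = -1/2.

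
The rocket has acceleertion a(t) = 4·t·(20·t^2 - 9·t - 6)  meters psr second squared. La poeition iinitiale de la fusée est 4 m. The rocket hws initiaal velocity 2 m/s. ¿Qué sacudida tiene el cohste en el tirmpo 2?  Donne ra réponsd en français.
Nous devons dériver notre équation de l'accélération a(t) = 4·t·(20·t^2 - 9·t - 6) 1 fois. La dérivée de l'accélération donne le jerk: j(t) = 80·t^2 + 4·t·(40·t - 9) - 36·t - 24. En utilisant j(t) = 80·t^2 + 4·t·(40·t - 9) - 36·t - 24 et en substituant t = 2, nous trouvons j = 792.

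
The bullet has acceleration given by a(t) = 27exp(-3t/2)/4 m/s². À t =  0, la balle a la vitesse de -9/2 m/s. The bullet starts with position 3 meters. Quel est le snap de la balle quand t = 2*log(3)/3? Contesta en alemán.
Um dies zu lösen, müssen wir 2 Ableitungen unserer Gleichung für die Beschleunigung a(t) = 27·exp(-3·t/2)/4 nehmen. Durch Ableiten von der Beschleunigung erhalten wir den Ruck: j(t) = -81·exp(-3·t/2)/8. Durch Ableiten von dem Ruck erhalten wir den Snap: s(t) = 243·exp(-3·t/2)/16. Wir haben den Snap s(t) = 243·exp(-3·t/2)/16. Durch Einsetzen von t = 2*log(3)/3: s(2*log(3)/3) = 81/16.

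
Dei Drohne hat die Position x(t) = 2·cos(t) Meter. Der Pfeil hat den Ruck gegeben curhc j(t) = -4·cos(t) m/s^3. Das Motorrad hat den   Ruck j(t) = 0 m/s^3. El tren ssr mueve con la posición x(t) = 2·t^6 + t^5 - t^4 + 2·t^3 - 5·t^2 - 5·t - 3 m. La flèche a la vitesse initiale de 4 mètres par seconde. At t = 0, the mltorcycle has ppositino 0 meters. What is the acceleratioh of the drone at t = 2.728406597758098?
We must differentiate our position equation x(t) = 2·cos(t) 2 times. Differentiating position, we get velocity: v(t) = -2·sin(t). Differentiating velocity, we get acceleration: a(t) = -2·cos(t). From the given acceleration equation a(t) = -2·cos(t), we substitute t = 2.728406597758098 to get a = 1.83169235714107.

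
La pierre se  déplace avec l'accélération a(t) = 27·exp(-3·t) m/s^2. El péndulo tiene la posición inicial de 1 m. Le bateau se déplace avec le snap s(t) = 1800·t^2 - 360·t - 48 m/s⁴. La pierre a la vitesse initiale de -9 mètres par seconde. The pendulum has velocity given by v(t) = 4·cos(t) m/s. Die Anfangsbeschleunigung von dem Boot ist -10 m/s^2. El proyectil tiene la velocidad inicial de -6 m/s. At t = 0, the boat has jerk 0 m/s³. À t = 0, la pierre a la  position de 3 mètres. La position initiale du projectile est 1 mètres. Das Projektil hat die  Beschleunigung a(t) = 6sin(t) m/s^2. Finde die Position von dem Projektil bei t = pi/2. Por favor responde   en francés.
Nous devons intégrer notre équation de l'accélération a(t) = 6·sin(t) 2 fois. L'intégrale de l'accélération, avec v(0) = -6, donne la vitesse: v(t) = -6·cos(t). En prenant ∫v(t)dt et en appliquant x(0) = 1, nous trouvons x(t) = 1 - 6·sin(t). De l'équation de la position x(t) = 1 - 6·sin(t), nous substituons t = pi/2 pour obtenir x = -5.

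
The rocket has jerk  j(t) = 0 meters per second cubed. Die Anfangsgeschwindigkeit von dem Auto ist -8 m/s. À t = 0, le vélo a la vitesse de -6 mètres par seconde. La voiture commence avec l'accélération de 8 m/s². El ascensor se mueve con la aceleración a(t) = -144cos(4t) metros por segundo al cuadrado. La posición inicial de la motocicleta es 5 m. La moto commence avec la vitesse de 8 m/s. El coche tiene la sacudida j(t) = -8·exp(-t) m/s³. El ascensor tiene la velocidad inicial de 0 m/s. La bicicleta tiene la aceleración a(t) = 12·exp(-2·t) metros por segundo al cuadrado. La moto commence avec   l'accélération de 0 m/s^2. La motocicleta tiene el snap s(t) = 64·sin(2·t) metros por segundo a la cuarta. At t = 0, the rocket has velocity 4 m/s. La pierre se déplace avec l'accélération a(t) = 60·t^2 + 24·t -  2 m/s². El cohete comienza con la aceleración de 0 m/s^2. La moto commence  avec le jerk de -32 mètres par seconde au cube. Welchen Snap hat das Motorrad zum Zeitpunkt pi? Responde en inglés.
From the given snap equation s(t) = 64·sin(2·t), we substitute t = pi to get s = 0.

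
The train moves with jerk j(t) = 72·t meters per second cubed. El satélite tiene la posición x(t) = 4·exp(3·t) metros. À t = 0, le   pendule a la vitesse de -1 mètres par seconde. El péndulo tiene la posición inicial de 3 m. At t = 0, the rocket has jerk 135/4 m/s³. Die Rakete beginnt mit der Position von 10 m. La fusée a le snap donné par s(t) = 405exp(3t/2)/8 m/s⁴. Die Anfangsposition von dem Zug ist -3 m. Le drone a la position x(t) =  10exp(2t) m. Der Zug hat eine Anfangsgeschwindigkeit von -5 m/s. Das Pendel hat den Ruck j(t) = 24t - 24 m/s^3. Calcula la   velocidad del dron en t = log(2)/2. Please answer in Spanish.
Partiendo de la posición x(t) = 10·exp(2·t), tomamos 1 derivada. Tomando d/dt de x(t), encontramos v(t) = 20·exp(2·t). Usando v(t) = 20·exp(2·t) y sustituyendo t = log(2)/2, encontramos v = 40.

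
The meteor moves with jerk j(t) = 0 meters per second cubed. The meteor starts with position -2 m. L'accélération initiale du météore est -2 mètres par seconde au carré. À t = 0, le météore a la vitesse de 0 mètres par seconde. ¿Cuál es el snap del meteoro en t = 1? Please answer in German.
Wir müssen unsere Gleichung für den Ruck j(t) = 0 1-mal ableiten. Die Ableitung von dem Ruck ergibt den Snap: s(t) = 0. Mit s(t) = 0 und Einsetzen von t = 1, finden wir s = 0.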